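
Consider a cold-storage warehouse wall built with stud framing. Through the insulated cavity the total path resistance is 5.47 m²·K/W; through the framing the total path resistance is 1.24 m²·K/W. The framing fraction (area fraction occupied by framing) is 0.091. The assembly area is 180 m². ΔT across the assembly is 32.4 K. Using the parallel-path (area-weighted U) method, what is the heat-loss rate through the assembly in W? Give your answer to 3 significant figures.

U_eff = 0.909/5.47 + 0.091/1.24 = 0.1662 + 0.07339 = 0.2396
R_eff = 1/U_eff = 4.174 m²·K/W
Q = 180 × 32.4 / 4.174 = 1397 W

1400 W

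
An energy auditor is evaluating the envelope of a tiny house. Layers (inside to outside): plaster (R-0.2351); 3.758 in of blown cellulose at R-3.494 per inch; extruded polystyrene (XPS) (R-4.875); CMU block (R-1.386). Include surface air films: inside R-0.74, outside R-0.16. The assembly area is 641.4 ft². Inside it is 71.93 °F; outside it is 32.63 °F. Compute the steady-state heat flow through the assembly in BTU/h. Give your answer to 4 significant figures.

1228 BTU/h

3.758 × 3.494 = 13.13
R_total = 0.74 + 0.2351 + 13.13 + 4.875 + 1.386 + 0.16 = 20.527 ft²·°F·h/BTU
Q = A·ΔT/R = 641.4 × (71.93 − 32.63) / 20.527 = 1228 BTU/h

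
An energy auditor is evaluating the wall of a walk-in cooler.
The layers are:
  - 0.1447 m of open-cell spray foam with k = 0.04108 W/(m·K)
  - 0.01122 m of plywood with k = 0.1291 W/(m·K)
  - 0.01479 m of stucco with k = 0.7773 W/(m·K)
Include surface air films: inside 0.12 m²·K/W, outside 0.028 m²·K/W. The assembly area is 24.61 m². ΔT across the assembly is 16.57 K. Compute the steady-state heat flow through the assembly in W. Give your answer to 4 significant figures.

0.1447/0.04108 = 3.5224
0.01122/0.1291 = 0.086909
0.01479/0.7773 = 0.019027
R_total = 0.12 + 3.5224 + 0.086909 + 0.019027 + 0.028 = 3.7763 m²·K/W
Q = A·ΔT/R = 24.61 × 16.57 / 3.7763 = 107.99 W

108.0 W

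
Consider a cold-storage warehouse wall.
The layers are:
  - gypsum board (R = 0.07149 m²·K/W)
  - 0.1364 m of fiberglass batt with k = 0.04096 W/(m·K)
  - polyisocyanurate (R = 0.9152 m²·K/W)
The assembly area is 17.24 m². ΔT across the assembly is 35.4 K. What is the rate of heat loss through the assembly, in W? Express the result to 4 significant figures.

141.4 W

0.1364/0.04096 = 3.3301
R_total = 0.07149 + 3.3301 + 0.9152 = 4.3168 m²·K/W
Q = A·ΔT/R = 17.24 × 35.4 / 4.3168 = 141.38 W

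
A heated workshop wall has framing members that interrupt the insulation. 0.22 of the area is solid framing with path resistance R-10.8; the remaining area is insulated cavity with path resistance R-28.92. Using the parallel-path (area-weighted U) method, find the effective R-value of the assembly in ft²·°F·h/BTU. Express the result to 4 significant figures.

U_eff = 0.78/28.92 + 0.22/10.8 = 0.026971 + 0.02037 = 0.047341
R_eff = 1/U_eff = 21.123 ft²·°F·h/BTU

21.12 ft²·°F·h/BTU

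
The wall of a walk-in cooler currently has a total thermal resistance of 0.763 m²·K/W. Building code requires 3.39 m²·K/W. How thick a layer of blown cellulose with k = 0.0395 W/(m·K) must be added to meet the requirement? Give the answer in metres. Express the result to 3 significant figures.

0.104 m

ΔR = 3.39 − 0.763 = 2.627 m²·K/W
L = ΔR × k = 2.627 × 0.0395 = 0.1038 m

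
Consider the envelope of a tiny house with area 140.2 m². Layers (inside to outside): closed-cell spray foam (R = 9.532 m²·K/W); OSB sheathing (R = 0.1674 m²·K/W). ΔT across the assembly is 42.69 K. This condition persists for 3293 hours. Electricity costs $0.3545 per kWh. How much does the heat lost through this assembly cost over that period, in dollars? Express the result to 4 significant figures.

720.3 dollars

R_total = 9.532 + 0.1674 = 9.6994 m²·K/W
Q = 140.2 × 42.69 / 9.6994 = 617.06 W
E = 617.06 W × 3293 h / 1000 = 2032 kWh
Cost = 2032 × 0.3545 = $720.34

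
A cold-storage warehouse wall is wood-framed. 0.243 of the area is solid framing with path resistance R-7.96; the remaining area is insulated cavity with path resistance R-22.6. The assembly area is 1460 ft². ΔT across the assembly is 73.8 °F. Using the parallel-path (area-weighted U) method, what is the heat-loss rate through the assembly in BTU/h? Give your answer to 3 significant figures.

U_eff = 0.757/22.6 + 0.243/7.96 = 0.0335 + 0.03053 = 0.06402
R_eff = 1/U_eff = 15.62 ft²·°F·h/BTU
Q = 1460 × 73.8 / 15.62 = 6898 BTU/h

6900 BTU/h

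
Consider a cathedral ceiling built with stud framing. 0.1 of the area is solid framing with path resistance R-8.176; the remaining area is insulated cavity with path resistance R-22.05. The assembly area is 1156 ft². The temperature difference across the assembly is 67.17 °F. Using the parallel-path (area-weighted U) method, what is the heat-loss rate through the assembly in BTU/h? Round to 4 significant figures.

4119 BTU/h

U_eff = 0.9/22.05 + 0.1/8.176 = 0.040816 + 0.012231 = 0.053047
R_eff = 1/U_eff = 18.851 ft²·°F·h/BTU
Q = 1156 × 67.17 / 18.851 = 4119 BTU/h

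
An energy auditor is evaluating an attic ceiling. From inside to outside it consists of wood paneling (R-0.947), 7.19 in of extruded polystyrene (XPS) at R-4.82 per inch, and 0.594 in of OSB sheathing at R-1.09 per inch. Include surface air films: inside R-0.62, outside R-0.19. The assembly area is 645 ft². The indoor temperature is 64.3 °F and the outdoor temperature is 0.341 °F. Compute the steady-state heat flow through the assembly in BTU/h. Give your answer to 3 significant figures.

7.19 × 4.82 = 34.66
0.594 × 1.09 = 0.6475
R_total = 0.62 + 0.947 + 34.66 + 0.6475 + 0.19 = 37.06 ft²·°F·h/BTU
Q = A·ΔT/R = 645 × (64.3 − 0.341) / 37.06 = 1113 BTU/h

1110 BTU/h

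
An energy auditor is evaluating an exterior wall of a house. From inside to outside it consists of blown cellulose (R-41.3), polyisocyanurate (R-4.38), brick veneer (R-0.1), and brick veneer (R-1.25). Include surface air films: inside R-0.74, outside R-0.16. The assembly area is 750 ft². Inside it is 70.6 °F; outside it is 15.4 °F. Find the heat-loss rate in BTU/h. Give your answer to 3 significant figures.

864 BTU/h

R_total = 0.74 + 41.3 + 4.38 + 0.1 + 1.25 + 0.16 = 47.93 ft²·°F·h/BTU
Q = A·ΔT/R = 750 × (70.6 − 15.4) / 47.93 = 863.8 BTU/h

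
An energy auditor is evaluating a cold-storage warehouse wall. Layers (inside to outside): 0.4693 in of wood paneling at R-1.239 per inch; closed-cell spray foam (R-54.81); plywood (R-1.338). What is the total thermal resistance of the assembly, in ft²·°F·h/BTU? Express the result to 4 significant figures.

56.73 ft²·°F·h/BTU

0.4693 × 1.239 = 0.58146
R_total = 0.58146 + 54.81 + 1.338 = 56.729 ft²·°F·h/BTU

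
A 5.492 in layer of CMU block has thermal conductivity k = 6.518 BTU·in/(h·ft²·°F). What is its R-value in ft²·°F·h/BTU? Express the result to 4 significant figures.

0.8426 ft²·°F·h/BTU

R = L/k = 5.492/6.518 = 0.84259 ft²·°F·h/BTU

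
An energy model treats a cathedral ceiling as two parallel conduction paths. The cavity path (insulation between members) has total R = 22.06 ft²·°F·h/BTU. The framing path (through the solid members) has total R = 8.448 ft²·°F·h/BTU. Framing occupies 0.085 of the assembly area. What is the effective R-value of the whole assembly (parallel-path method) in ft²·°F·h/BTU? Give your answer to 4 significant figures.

U_eff = 0.915/22.06 + 0.085/8.448 = 0.041478 + 0.010062 = 0.051539
R_eff = 1/U_eff = 19.403 ft²·°F·h/BTU

19.40 ft²·°F·h/BTU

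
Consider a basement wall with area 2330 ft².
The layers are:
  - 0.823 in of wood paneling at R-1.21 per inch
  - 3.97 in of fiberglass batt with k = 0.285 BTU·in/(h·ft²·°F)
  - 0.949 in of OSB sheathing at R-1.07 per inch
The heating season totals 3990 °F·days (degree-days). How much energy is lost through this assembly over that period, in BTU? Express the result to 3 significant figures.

14000000 BTU

0.823 × 1.21 = 0.9958
3.97/0.285 = 13.93
0.949 × 1.07 = 1.015
R_total = 0.9958 + 13.93 + 1.015 = 15.94 ft²·°F·h/BTU
E = A × HDD × 24 / R = 2330 × 3990 × 24 / 15.94 = 14000000 BTU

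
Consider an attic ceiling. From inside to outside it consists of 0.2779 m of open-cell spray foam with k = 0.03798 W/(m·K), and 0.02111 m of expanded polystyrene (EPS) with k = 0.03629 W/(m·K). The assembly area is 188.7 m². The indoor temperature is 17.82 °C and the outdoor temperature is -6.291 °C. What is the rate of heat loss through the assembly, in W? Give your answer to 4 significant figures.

0.2779/0.03798 = 7.317
0.02111/0.03629 = 0.5817
R_total = 7.317 + 0.5817 = 7.8987 m²·K/W
Q = A·ΔT/R = 188.7 × (17.82 − (-6.291)) / 7.8987 = 576.01 W

576.0 W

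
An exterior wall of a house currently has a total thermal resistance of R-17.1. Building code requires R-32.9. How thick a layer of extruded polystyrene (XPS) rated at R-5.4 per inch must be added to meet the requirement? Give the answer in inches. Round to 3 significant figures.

ΔR = 32.9 − 17.1 = 15.8 ft²·°F·h/BTU
L = ΔR / (R/in) = 15.8/5.4 = 2.926 in

2.93 in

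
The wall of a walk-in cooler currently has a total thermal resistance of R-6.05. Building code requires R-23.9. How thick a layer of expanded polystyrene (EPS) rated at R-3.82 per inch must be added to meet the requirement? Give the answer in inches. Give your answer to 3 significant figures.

ΔR = 23.9 − 6.05 = 17.85 ft²·°F·h/BTU
L = ΔR / (R/in) = 17.85/3.82 = 4.673 in

4.67 in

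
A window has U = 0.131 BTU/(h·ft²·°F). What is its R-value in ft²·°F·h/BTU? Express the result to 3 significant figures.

R = 1/U = 1/0.131 = 7.634

7.63 ft²·°F·h/BTU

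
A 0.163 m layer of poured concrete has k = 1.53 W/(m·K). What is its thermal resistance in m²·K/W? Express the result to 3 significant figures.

R = L/k = 0.163/1.53 = 0.1065 m²·K/W

0.107 m²·K/W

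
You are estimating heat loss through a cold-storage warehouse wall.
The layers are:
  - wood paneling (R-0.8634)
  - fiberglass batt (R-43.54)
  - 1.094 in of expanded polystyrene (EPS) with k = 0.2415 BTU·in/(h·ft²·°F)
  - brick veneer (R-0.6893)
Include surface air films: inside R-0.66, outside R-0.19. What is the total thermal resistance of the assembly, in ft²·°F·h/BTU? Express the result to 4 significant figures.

50.47 ft²·°F·h/BTU

1.094/0.2415 = 4.53
R_total = 0.66 + 0.8634 + 43.54 + 4.53 + 0.6893 + 0.19 = 50.473 ft²·°F·h/BTU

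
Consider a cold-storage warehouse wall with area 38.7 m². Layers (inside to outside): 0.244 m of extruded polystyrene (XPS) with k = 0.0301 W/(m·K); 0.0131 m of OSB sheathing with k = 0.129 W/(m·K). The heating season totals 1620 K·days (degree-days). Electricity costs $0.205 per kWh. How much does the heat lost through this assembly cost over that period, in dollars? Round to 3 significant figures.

0.244/0.0301 = 8.106
0.0131/0.129 = 0.1016
R_total = 8.106 + 0.1016 = 8.208 m²·K/W
E = A × HDD × 24 / R / 1000 = 38.7 × 1620 × 24 / 8.208 / 1000 = 183.3 kWh
Cost = 183.3 × 0.205 = $37.58

37.6 dollars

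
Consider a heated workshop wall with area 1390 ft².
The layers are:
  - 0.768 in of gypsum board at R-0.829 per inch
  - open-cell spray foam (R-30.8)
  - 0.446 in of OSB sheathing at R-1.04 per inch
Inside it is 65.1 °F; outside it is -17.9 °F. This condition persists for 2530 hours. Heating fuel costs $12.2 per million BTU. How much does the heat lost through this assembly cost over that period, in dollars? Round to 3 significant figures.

0.768 × 0.829 = 0.6367
0.446 × 1.04 = 0.4638
R_total = 0.6367 + 30.8 + 0.4638 = 31.9 ft²·°F·h/BTU
Q = 1390 × (65.1 − (-17.9)) / 31.9 = 3617 BTU/h
E = 3617 × 2530 = 9150000 BTU
Cost = 9150000/10⁶ × 12.2 = $111.6

112 dollars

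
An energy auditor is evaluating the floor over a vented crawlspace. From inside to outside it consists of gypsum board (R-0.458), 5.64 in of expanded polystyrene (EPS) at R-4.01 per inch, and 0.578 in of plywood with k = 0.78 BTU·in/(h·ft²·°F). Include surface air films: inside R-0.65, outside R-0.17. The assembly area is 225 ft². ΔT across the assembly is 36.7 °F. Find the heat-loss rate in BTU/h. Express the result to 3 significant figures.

335 BTU/h

5.64 × 4.01 = 22.62
0.578/0.78 = 0.741
R_total = 0.65 + 0.458 + 22.62 + 0.741 + 0.17 = 24.64 ft²·°F·h/BTU
Q = A·ΔT/R = 225 × 36.7 / 24.64 = 335.2 BTU/h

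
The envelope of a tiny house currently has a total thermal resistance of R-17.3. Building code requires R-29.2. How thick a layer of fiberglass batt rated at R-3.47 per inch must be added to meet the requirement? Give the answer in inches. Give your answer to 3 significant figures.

3.43 in

ΔR = 29.2 − 17.3 = 11.9 ft²·°F·h/BTU
L = ΔR / (R/in) = 11.9/3.47 = 3.429 in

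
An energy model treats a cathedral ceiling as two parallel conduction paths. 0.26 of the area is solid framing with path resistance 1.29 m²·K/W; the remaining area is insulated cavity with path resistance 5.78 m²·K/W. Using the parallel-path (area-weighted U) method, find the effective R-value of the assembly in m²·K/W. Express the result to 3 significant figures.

U_eff = 0.74/5.78 + 0.26/1.29 = 0.128 + 0.2016 = 0.3296
R_eff = 1/U_eff = 3.034 m²·K/W

3.03 m²·K/W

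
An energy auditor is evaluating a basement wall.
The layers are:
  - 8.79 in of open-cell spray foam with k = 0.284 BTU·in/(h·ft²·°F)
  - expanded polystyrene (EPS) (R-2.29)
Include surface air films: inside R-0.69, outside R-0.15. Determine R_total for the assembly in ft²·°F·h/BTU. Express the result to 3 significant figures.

8.79/0.284 = 30.95
R_total = 0.69 + 30.95 + 2.29 + 0.15 = 34.08 ft²·°F·h/BTU

34.1 ft²·°F·h/BTU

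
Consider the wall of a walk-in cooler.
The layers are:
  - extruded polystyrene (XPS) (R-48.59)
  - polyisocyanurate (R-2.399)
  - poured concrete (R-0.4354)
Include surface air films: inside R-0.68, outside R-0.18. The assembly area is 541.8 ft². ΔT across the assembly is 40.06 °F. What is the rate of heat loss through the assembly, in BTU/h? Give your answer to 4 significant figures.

R_total = 0.68 + 48.59 + 2.399 + 0.4354 + 0.18 = 52.284 ft²·°F·h/BTU
Q = A·ΔT/R = 541.8 × 40.06 / 52.284 = 415.12 BTU/h

415.1 BTU/h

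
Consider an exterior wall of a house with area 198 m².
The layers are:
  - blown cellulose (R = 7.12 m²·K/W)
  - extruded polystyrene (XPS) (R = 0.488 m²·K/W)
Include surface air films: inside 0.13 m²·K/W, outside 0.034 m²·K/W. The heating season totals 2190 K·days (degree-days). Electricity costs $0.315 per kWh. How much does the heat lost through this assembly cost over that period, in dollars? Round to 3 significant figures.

R_total = 0.13 + 7.12 + 0.488 + 0.034 = 7.772 m²·K/W
E = A × HDD × 24 / R / 1000 = 198 × 2190 × 24 / 7.772 / 1000 = 1339 kWh
Cost = 1339 × 0.315 = $421.8

422 dollars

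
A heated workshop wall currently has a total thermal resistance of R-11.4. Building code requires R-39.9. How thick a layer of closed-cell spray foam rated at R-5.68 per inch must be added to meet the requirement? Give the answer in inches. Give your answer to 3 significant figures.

5.02 in

ΔR = 39.9 − 11.4 = 28.5 ft²·°F·h/BTU
L = ΔR / (R/in) = 28.5/5.68 = 5.018 in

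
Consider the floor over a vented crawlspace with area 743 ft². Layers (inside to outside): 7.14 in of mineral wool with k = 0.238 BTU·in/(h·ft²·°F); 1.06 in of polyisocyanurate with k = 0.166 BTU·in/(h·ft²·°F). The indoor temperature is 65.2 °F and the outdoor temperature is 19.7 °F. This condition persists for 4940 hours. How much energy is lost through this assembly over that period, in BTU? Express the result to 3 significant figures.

7.14/0.238 = 30
1.06/0.166 = 6.386
R_total = 30 + 6.386 = 36.39 ft²·°F·h/BTU
Q = 743 × (65.2 − 19.7) / 36.39 = 929.1 BTU/h
E = 929.1 × 4940 = 4590000 BTU

4590000 BTU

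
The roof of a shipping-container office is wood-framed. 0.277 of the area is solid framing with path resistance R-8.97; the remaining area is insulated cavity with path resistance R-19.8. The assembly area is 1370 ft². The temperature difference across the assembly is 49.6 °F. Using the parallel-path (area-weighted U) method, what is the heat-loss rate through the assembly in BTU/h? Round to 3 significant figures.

4580 BTU/h

U_eff = 0.723/19.8 + 0.277/8.97 = 0.03652 + 0.03088 = 0.0674
R_eff = 1/U_eff = 14.84 ft²·°F·h/BTU
Q = 1370 × 49.6 / 14.84 = 4580 BTU/h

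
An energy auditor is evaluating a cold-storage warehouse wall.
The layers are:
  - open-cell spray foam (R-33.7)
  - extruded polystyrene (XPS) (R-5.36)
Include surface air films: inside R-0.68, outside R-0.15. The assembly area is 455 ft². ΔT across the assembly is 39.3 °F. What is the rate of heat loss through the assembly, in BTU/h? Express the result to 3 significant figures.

448 BTU/h

R_total = 0.68 + 33.7 + 5.36 + 0.15 = 39.89 ft²·°F·h/BTU
Q = A·ΔT/R = 455 × 39.3 / 39.89 = 448.3 BTU/h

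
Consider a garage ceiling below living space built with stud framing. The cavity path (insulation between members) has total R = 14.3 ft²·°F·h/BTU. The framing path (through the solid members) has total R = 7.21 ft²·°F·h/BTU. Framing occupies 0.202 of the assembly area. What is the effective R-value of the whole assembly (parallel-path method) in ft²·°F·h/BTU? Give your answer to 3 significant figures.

U_eff = 0.798/14.3 + 0.202/7.21 = 0.0558 + 0.02802 = 0.08382
R_eff = 1/U_eff = 11.93 ft²·°F·h/BTU

11.9 ft²·°F·h/BTU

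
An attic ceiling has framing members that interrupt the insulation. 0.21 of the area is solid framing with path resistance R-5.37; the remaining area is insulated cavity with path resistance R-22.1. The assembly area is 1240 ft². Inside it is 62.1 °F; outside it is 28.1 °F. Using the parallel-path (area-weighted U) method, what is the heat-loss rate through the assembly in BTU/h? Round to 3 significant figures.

3160 BTU/h

U_eff = 0.79/22.1 + 0.21/5.37 = 0.03575 + 0.03911 = 0.07485
R_eff = 1/U_eff = 13.36 ft²·°F·h/BTU
Q = 1240 × (62.1 − 28.1) / 13.36 = 3156 BTU/h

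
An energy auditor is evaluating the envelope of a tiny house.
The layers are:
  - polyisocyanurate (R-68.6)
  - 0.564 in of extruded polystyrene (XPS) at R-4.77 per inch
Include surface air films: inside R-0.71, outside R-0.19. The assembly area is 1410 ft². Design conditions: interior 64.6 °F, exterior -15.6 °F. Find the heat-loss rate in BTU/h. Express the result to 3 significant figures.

0.564 × 4.77 = 2.69
R_total = 0.71 + 68.6 + 2.69 + 0.19 = 72.19 ft²·°F·h/BTU
Q = A·ΔT/R = 1410 × (64.6 − (-15.6)) / 72.19 = 1566 BTU/h

1570 BTU/h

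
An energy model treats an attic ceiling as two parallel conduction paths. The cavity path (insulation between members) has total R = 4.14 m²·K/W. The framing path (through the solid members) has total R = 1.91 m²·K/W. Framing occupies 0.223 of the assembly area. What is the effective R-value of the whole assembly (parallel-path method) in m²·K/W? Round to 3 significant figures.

U_eff = 0.777/4.14 + 0.223/1.91 = 0.1877 + 0.1168 = 0.3044
R_eff = 1/U_eff = 3.285 m²·K/W

3.28 m²·K/W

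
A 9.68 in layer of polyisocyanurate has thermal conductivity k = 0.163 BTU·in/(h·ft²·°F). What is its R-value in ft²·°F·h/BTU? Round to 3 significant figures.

R = L/k = 9.68/0.163 = 59.39 ft²·°F·h/BTU

59.4 ft²·°F·h/BTU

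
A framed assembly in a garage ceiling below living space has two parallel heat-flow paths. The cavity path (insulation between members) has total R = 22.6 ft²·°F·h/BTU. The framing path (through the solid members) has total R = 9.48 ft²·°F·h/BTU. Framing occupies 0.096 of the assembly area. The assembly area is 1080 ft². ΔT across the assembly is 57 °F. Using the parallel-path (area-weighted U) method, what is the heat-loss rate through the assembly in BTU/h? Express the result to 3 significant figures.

3090 BTU/h

U_eff = 0.904/22.6 + 0.096/9.48 = 0.04 + 0.01013 = 0.05013
R_eff = 1/U_eff = 19.95 ft²·°F·h/BTU
Q = 1080 × 57 / 19.95 = 3086 BTU/h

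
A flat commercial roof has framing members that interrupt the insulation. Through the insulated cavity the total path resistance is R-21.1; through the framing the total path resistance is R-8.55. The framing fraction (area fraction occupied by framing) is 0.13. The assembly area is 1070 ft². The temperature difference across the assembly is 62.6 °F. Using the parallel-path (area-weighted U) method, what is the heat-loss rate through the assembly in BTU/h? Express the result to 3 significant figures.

U_eff = 0.87/21.1 + 0.13/8.55 = 0.04123 + 0.0152 = 0.05644
R_eff = 1/U_eff = 17.72 ft²·°F·h/BTU
Q = 1070 × 62.6 / 17.72 = 3780 BTU/h

3780 BTU/h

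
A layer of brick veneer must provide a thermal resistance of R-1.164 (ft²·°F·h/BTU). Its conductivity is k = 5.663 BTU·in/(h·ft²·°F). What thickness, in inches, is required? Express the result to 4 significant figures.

L = R × k = 1.164 × 5.663 = 6.5917 in

6.592 in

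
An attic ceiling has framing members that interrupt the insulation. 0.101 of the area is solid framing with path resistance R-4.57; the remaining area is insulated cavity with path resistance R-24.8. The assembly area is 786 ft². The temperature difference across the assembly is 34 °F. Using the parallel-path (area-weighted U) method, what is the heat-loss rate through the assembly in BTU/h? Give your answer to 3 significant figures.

1560 BTU/h

U_eff = 0.899/24.8 + 0.101/4.57 = 0.03625 + 0.0221 = 0.05835
R_eff = 1/U_eff = 17.14 ft²·°F·h/BTU
Q = 786 × 34 / 17.14 = 1559 BTU/h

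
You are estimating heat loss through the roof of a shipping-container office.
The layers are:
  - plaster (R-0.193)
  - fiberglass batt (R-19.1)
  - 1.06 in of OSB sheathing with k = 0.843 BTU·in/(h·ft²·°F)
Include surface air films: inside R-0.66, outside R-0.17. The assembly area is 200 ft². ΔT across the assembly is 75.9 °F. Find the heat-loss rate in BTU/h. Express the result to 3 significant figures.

710 BTU/h

1.06/0.843 = 1.257
R_total = 0.66 + 0.193 + 19.1 + 1.257 + 0.17 = 21.38 ft²·°F·h/BTU
Q = A·ΔT/R = 200 × 75.9 / 21.38 = 710 BTU/h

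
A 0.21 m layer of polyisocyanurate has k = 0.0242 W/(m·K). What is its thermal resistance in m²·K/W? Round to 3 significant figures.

8.68 m²·K/W

R = L/k = 0.21/0.0242 = 8.678 m²·K/W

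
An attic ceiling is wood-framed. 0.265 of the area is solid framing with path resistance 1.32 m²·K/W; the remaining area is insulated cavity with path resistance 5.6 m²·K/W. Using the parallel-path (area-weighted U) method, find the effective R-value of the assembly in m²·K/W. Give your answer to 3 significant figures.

3.01 m²·K/W

U_eff = 0.735/5.6 + 0.265/1.32 = 0.1313 + 0.2008 = 0.332
R_eff = 1/U_eff = 3.012 m²·K/W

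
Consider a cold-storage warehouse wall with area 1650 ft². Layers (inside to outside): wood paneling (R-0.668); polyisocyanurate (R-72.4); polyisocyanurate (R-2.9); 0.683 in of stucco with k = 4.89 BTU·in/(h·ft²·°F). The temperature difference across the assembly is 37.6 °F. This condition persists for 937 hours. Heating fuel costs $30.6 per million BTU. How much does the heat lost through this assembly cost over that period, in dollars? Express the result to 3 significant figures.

23.4 dollars

0.683/4.89 = 0.1397
R_total = 0.668 + 72.4 + 2.9 + 0.1397 = 76.11 ft²·°F·h/BTU
Q = 1650 × 37.6 / 76.11 = 815.2 BTU/h
E = 815.2 × 937 = 763800 BTU
Cost = 763800/10⁶ × 30.6 = $23.37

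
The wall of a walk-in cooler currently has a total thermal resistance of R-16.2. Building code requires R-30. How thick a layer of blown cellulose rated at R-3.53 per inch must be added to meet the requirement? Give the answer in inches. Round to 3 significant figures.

ΔR = 30 − 16.2 = 13.8 ft²·°F·h/BTU
L = ΔR / (R/in) = 13.8/3.53 = 3.909 in

3.91 in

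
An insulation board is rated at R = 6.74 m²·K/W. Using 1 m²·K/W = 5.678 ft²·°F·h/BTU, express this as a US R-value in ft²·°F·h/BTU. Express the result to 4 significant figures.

38.27 ft²·°F·h/BTU

R_US = 6.74 × 5.678 = 38.27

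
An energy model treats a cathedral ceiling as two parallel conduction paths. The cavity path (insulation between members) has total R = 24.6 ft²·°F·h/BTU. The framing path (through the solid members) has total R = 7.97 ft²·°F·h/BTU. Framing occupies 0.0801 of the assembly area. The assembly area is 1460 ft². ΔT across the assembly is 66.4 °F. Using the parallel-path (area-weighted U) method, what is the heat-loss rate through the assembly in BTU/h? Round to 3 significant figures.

4600 BTU/h

U_eff = 0.9199/24.6 + 0.0801/7.97 = 0.03739 + 0.01005 = 0.04744
R_eff = 1/U_eff = 21.08 ft²·°F·h/BTU
Q = 1460 × 66.4 / 21.08 = 4599 BTU/h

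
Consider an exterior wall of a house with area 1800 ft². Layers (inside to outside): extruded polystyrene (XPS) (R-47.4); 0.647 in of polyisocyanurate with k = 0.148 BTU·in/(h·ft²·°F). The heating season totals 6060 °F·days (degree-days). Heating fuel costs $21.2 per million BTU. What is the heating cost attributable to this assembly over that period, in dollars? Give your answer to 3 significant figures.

107 dollars

0.647/0.148 = 4.372
R_total = 47.4 + 4.372 = 51.77 ft²·°F·h/BTU
E = A × HDD × 24 / R = 1800 × 6060 × 24 / 51.77 = 5057000 BTU
Cost = 5057000/10⁶ × 21.2 = $107.2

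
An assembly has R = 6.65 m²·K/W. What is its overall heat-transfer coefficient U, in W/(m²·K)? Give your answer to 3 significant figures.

U = 1/R = 1/6.65 = 0.1504

0.150 W/(m²·K)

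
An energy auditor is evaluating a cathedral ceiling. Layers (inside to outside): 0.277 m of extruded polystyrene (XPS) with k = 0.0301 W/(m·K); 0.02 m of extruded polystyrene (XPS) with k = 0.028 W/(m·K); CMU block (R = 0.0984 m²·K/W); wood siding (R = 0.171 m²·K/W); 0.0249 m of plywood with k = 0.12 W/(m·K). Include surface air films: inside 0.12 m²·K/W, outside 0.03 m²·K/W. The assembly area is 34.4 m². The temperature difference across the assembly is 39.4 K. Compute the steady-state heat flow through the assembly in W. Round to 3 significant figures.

0.277/0.0301 = 9.203
0.02/0.028 = 0.7143
0.0249/0.12 = 0.2075
R_total = 0.12 + 9.203 + 0.7143 + 0.0984 + 0.171 + 0.2075 + 0.03 = 10.54 m²·K/W
Q = A·ΔT/R = 34.4 × 39.4 / 10.54 = 128.5 W

129 W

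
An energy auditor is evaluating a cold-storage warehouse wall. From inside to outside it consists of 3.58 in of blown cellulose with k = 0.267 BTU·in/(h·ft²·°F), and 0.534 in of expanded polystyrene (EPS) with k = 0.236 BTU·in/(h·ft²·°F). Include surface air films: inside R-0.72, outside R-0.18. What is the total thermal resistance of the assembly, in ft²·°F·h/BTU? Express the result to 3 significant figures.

3.58/0.267 = 13.41
0.534/0.236 = 2.263
R_total = 0.72 + 13.41 + 2.263 + 0.18 = 16.57 ft²·°F·h/BTU

16.6 ft²·°F·h/BTU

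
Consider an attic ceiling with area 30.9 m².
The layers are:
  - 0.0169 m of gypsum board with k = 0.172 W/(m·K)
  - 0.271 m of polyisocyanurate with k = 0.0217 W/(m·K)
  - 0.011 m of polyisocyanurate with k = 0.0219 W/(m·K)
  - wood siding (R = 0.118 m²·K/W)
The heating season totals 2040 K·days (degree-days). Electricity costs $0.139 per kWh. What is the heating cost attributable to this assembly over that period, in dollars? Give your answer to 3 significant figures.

0.0169/0.172 = 0.09826
0.271/0.0217 = 12.49
0.011/0.0219 = 0.5023
R_total = 0.09826 + 12.49 + 0.5023 + 0.118 = 13.21 m²·K/W
E = A × HDD × 24 / R / 1000 = 30.9 × 2040 × 24 / 13.21 / 1000 = 114.6 kWh
Cost = 114.6 × 0.139 = $15.92

15.9 dollars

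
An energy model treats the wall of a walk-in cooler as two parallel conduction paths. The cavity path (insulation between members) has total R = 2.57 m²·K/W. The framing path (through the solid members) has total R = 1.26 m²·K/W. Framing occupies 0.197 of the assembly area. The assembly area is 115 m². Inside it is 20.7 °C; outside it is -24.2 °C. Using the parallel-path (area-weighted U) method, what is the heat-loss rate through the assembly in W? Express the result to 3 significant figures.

2420 W

U_eff = 0.803/2.57 + 0.197/1.26 = 0.3125 + 0.1563 = 0.4688
R_eff = 1/U_eff = 2.133 m²·K/W
Q = 115 × (20.7 − (-24.2)) / 2.133 = 2421 W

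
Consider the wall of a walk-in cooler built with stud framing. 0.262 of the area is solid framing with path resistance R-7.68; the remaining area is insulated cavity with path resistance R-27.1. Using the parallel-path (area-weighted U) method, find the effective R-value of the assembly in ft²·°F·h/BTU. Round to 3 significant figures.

16.3 ft²·°F·h/BTU

U_eff = 0.738/27.1 + 0.262/7.68 = 0.02723 + 0.03411 = 0.06135
R_eff = 1/U_eff = 16.3 ft²·°F·h/BTU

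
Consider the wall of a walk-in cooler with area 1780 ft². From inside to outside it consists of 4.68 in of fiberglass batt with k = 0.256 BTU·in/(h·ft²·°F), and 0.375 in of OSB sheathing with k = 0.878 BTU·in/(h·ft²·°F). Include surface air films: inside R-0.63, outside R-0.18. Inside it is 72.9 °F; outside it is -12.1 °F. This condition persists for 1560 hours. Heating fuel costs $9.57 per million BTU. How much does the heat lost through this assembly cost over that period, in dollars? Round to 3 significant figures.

4.68/0.256 = 18.28
0.375/0.878 = 0.4271
R_total = 0.63 + 18.28 + 0.4271 + 0.18 = 19.52 ft²·°F·h/BTU
Q = 1780 × (72.9 − (-12.1)) / 19.52 = 7752 BTU/h
E = 7752 × 1560 = 12090000 BTU
Cost = 12090000/10⁶ × 9.57 = $115.7

116 dollars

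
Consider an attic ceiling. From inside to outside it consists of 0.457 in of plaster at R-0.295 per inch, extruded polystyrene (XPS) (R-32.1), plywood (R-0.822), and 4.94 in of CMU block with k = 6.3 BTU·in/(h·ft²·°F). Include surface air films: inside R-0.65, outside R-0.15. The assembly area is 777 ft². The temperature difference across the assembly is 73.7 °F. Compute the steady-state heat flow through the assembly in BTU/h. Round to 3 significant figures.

1650 BTU/h

0.457 × 0.295 = 0.1348
4.94/6.3 = 0.7841
R_total = 0.65 + 0.1348 + 32.1 + 0.822 + 0.7841 + 0.15 = 34.64 ft²·°F·h/BTU
Q = A·ΔT/R = 777 × 73.7 / 34.64 = 1653 BTU/h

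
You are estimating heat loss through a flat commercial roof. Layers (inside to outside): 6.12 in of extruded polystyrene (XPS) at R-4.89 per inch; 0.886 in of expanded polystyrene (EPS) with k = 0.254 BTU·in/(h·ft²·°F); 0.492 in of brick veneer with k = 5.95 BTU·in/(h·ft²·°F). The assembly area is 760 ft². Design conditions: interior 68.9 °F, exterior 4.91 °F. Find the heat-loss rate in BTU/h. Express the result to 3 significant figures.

1450 BTU/h

6.12 × 4.89 = 29.93
0.886/0.254 = 3.488
0.492/5.95 = 0.08269
R_total = 29.93 + 3.488 + 0.08269 = 33.5 ft²·°F·h/BTU
Q = A·ΔT/R = 760 × (68.9 − 4.91) / 33.5 = 1452 BTU/h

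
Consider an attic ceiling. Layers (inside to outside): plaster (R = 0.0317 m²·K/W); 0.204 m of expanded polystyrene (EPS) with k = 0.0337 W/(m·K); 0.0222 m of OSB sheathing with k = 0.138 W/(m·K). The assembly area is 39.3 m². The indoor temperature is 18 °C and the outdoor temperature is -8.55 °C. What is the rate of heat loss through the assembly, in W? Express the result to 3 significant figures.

167 W

0.204/0.0337 = 6.053
0.0222/0.138 = 0.1609
R_total = 0.0317 + 6.053 + 0.1609 = 6.246 m²·K/W
Q = A·ΔT/R = 39.3 × (18 − (-8.55)) / 6.246 = 167.1 W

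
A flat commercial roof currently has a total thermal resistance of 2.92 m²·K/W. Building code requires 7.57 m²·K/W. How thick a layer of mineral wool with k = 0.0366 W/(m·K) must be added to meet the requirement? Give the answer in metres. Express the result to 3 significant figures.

ΔR = 7.57 − 2.92 = 4.65 m²·K/W
L = ΔR × k = 4.65 × 0.0366 = 0.1702 m

0.170 m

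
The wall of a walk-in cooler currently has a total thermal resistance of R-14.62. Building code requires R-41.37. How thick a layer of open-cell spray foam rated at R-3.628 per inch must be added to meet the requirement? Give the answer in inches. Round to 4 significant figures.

ΔR = 41.37 − 14.62 = 26.75 ft²·°F·h/BTU
L = ΔR / (R/in) = 26.75/3.628 = 7.3732 in

7.373 in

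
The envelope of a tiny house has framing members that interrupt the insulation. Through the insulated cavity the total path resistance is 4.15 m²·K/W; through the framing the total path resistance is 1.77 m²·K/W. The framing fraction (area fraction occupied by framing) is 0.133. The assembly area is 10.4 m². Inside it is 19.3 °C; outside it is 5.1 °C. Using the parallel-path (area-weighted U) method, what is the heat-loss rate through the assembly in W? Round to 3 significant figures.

41.9 W

U_eff = 0.867/4.15 + 0.133/1.77 = 0.2089 + 0.07514 = 0.2841
R_eff = 1/U_eff = 3.52 m²·K/W
Q = 10.4 × (19.3 − 5.1) / 3.52 = 41.95 W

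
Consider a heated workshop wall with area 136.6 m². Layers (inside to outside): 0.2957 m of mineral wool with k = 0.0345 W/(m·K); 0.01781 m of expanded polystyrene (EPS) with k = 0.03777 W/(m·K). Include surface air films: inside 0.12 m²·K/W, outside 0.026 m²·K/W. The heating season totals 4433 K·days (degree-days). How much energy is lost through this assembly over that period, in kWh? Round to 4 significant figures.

1582 kWh

0.2957/0.0345 = 8.571
0.01781/0.03777 = 0.47154
R_total = 0.12 + 8.571 + 0.47154 + 0.026 = 9.1886 m²·K/W
E = A × HDD × 24 / R / 1000 = 136.6 × 4433 × 24 / 9.1886 / 1000 = 1581.7 kWh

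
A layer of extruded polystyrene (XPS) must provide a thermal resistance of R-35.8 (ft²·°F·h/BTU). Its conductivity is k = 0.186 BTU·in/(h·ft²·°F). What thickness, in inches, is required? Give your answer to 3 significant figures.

6.66 in

L = R × k = 35.8 × 0.186 = 6.659 in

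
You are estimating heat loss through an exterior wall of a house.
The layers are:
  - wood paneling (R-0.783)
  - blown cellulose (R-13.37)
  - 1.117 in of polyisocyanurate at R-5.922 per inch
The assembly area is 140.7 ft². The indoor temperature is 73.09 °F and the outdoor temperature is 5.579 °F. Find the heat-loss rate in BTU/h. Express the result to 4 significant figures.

1.117 × 5.922 = 6.6149
R_total = 0.783 + 13.37 + 6.6149 = 20.768 ft²·°F·h/BTU
Q = A·ΔT/R = 140.7 × (73.09 − 5.579) / 20.768 = 457.38 BTU/h

457.4 BTU/h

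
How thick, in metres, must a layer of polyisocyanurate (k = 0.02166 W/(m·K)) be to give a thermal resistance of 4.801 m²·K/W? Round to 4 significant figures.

L = R·k = 4.801 × 0.02166 = 0.10399 m

0.1040 m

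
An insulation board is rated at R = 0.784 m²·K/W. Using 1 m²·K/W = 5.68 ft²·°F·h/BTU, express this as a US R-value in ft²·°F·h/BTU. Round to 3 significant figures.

R_US = 0.784 × 5.68 = 4.453

4.45 ft²·°F·h/BTU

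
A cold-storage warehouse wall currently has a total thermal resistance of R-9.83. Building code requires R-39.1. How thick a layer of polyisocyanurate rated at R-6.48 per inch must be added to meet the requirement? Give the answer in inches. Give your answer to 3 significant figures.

4.52 in

ΔR = 39.1 − 9.83 = 29.27 ft²·°F·h/BTU
L = ΔR / (R/in) = 29.27/6.48 = 4.517 in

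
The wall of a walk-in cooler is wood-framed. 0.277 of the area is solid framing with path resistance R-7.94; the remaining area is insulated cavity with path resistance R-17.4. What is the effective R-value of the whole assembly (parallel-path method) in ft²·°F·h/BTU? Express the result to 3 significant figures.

U_eff = 0.723/17.4 + 0.277/7.94 = 0.04155 + 0.03489 = 0.07644
R_eff = 1/U_eff = 13.08 ft²·°F·h/BTU

13.1 ft²·°F·h/BTU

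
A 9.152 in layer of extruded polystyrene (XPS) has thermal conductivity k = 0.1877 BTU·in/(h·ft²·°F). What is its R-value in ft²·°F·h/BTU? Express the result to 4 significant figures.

48.76 ft²·°F·h/BTU

R = L/k = 9.152/0.1877 = 48.759 ft²·°F·h/BTU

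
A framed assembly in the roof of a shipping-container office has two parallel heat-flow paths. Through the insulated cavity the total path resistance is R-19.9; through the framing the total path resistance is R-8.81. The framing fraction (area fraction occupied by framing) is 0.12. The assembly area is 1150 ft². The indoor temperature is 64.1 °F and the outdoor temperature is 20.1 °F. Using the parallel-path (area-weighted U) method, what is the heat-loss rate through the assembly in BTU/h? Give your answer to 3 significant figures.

2930 BTU/h

U_eff = 0.88/19.9 + 0.12/8.81 = 0.04422 + 0.01362 = 0.05784
R_eff = 1/U_eff = 17.29 ft²·°F·h/BTU
Q = 1150 × (64.1 − 20.1) / 17.29 = 2927 BTU/h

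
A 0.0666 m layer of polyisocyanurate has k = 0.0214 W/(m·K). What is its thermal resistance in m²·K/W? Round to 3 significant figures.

3.11 m²·K/W

R = L/k = 0.0666/0.0214 = 3.112 m²·K/W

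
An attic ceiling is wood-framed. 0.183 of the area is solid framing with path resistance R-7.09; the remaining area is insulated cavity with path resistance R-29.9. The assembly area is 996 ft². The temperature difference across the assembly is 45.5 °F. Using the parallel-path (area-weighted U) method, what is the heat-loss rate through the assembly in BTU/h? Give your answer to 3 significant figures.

U_eff = 0.817/29.9 + 0.183/7.09 = 0.02732 + 0.02581 = 0.05314
R_eff = 1/U_eff = 18.82 ft²·°F·h/BTU
Q = 996 × 45.5 / 18.82 = 2408 BTU/h

2410 BTU/h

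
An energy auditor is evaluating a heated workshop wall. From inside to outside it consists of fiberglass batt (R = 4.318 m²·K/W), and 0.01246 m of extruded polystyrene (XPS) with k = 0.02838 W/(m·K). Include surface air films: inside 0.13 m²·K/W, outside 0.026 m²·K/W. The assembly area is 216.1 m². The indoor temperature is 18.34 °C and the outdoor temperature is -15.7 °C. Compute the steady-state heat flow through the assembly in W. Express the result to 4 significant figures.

1497 W

0.01246/0.02838 = 0.43904
R_total = 0.13 + 4.318 + 0.43904 + 0.026 = 4.913 m²·K/W
Q = A·ΔT/R = 216.1 × (18.34 − (-15.7)) / 4.913 = 1497.2 W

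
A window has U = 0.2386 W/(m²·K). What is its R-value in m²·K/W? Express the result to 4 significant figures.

4.191 m²·K/W

R = 1/U = 1/0.2386 = 4.1911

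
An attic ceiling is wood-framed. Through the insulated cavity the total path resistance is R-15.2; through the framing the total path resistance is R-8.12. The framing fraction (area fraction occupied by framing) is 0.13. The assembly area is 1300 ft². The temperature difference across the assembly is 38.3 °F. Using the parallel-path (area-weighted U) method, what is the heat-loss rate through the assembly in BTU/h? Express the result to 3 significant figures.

U_eff = 0.87/15.2 + 0.13/8.12 = 0.05724 + 0.01601 = 0.07325
R_eff = 1/U_eff = 13.65 ft²·°F·h/BTU
Q = 1300 × 38.3 / 13.65 = 3647 BTU/h

3650 BTU/h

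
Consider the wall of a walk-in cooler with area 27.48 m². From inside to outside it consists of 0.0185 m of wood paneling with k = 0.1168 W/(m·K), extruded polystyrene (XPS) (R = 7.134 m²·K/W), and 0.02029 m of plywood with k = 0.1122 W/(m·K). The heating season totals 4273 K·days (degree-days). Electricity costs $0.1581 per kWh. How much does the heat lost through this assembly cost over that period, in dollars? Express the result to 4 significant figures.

0.0185/0.1168 = 0.15839
0.02029/0.1122 = 0.18084
R_total = 0.15839 + 7.134 + 0.18084 = 7.4732 m²·K/W
E = A × HDD × 24 / R / 1000 = 27.48 × 4273 × 24 / 7.4732 / 1000 = 377.1 kWh
Cost = 377.1 × 0.1581 = $59.619

59.62 dollars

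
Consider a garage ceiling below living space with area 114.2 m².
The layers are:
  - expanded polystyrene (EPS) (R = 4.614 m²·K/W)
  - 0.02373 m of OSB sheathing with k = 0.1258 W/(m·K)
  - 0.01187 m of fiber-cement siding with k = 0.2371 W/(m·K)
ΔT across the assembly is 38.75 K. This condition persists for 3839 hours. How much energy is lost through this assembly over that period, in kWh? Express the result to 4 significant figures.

3501 kWh

0.02373/0.1258 = 0.18863
0.01187/0.2371 = 0.050063
R_total = 4.614 + 0.18863 + 0.050063 = 4.8527 m²·K/W
Q = 114.2 × 38.75 / 4.8527 = 911.92 W
E = 911.92 W × 3839 h / 1000 = 3500.8 kWh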